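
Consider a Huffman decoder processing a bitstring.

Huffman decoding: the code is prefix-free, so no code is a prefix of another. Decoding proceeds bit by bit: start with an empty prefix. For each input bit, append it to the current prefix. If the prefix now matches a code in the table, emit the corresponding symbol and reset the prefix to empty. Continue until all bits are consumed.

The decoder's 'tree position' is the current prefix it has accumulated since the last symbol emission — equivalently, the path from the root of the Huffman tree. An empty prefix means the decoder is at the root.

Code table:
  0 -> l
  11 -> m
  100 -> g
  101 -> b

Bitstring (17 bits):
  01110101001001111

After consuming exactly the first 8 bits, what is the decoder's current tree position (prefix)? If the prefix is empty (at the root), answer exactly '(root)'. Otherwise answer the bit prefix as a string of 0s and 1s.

Answer: 1

Derivation:
Bit 0: prefix='0' -> emit 'l', reset
Bit 1: prefix='1' (no match yet)
Bit 2: prefix='11' -> emit 'm', reset
Bit 3: prefix='1' (no match yet)
Bit 4: prefix='10' (no match yet)
Bit 5: prefix='101' -> emit 'b', reset
Bit 6: prefix='0' -> emit 'l', reset
Bit 7: prefix='1' (no match yet)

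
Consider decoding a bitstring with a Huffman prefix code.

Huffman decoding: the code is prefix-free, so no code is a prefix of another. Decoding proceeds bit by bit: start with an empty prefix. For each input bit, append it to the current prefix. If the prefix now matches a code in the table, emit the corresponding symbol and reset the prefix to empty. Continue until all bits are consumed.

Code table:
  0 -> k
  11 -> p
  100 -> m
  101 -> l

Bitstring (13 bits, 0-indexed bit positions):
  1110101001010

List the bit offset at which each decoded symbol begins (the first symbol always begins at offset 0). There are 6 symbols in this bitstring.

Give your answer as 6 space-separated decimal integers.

Bit 0: prefix='1' (no match yet)
Bit 1: prefix='11' -> emit 'p', reset
Bit 2: prefix='1' (no match yet)
Bit 3: prefix='10' (no match yet)
Bit 4: prefix='101' -> emit 'l', reset
Bit 5: prefix='0' -> emit 'k', reset
Bit 6: prefix='1' (no match yet)
Bit 7: prefix='10' (no match yet)
Bit 8: prefix='100' -> emit 'm', reset
Bit 9: prefix='1' (no match yet)
Bit 10: prefix='10' (no match yet)
Bit 11: prefix='101' -> emit 'l', reset
Bit 12: prefix='0' -> emit 'k', reset

Answer: 0 2 5 6 9 12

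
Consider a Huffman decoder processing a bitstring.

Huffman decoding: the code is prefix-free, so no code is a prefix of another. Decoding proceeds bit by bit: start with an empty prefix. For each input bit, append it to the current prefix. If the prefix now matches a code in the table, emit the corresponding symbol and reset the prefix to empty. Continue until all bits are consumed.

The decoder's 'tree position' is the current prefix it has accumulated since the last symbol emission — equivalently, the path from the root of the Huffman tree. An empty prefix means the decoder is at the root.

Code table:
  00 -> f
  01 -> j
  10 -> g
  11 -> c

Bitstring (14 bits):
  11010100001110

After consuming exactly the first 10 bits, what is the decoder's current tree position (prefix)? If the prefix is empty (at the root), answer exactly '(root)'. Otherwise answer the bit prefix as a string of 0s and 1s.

Answer: (root)

Derivation:
Bit 0: prefix='1' (no match yet)
Bit 1: prefix='11' -> emit 'c', reset
Bit 2: prefix='0' (no match yet)
Bit 3: prefix='01' -> emit 'j', reset
Bit 4: prefix='0' (no match yet)
Bit 5: prefix='01' -> emit 'j', reset
Bit 6: prefix='0' (no match yet)
Bit 7: prefix='00' -> emit 'f', reset
Bit 8: prefix='0' (no match yet)
Bit 9: prefix='00' -> emit 'f', reset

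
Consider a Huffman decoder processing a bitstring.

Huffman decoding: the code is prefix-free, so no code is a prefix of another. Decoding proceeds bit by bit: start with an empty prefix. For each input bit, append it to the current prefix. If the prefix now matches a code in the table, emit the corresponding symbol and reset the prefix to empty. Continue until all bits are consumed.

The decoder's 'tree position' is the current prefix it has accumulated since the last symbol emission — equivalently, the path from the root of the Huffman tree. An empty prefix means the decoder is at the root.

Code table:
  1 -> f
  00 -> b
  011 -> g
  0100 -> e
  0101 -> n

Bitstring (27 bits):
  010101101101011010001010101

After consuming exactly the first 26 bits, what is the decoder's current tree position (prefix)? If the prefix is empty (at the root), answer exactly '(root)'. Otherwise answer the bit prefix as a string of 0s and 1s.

Answer: 010

Derivation:
Bit 0: prefix='0' (no match yet)
Bit 1: prefix='01' (no match yet)
Bit 2: prefix='010' (no match yet)
Bit 3: prefix='0101' -> emit 'n', reset
Bit 4: prefix='0' (no match yet)
Bit 5: prefix='01' (no match yet)
Bit 6: prefix='011' -> emit 'g', reset
Bit 7: prefix='0' (no match yet)
Bit 8: prefix='01' (no match yet)
Bit 9: prefix='011' -> emit 'g', reset
Bit 10: prefix='0' (no match yet)
Bit 11: prefix='01' (no match yet)
Bit 12: prefix='010' (no match yet)
Bit 13: prefix='0101' -> emit 'n', reset
Bit 14: prefix='1' -> emit 'f', reset
Bit 15: prefix='0' (no match yet)
Bit 16: prefix='01' (no match yet)
Bit 17: prefix='010' (no match yet)
Bit 18: prefix='0100' -> emit 'e', reset
Bit 19: prefix='0' (no match yet)
Bit 20: prefix='01' (no match yet)
Bit 21: prefix='010' (no match yet)
Bit 22: prefix='0101' -> emit 'n', reset
Bit 23: prefix='0' (no match yet)
Bit 24: prefix='01' (no match yet)
Bit 25: prefix='010' (no match yet)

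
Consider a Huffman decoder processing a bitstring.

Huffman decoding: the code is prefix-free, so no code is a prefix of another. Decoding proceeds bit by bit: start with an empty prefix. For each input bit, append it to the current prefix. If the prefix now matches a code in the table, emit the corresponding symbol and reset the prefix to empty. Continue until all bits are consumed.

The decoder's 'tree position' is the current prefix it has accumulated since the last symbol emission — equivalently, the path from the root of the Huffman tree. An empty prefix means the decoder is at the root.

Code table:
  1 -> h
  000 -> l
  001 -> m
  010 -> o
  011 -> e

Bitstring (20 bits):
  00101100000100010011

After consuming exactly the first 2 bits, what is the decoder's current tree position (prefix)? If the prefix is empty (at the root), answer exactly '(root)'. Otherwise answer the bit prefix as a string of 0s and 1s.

Answer: 00

Derivation:
Bit 0: prefix='0' (no match yet)
Bit 1: prefix='00' (no match yet)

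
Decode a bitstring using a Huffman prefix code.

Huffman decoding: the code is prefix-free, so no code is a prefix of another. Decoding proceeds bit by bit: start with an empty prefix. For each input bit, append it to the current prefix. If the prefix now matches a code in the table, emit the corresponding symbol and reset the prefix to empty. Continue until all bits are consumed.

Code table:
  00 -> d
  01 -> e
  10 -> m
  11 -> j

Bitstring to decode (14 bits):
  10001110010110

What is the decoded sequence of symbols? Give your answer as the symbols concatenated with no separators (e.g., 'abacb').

Bit 0: prefix='1' (no match yet)
Bit 1: prefix='10' -> emit 'm', reset
Bit 2: prefix='0' (no match yet)
Bit 3: prefix='00' -> emit 'd', reset
Bit 4: prefix='1' (no match yet)
Bit 5: prefix='11' -> emit 'j', reset
Bit 6: prefix='1' (no match yet)
Bit 7: prefix='10' -> emit 'm', reset
Bit 8: prefix='0' (no match yet)
Bit 9: prefix='01' -> emit 'e', reset
Bit 10: prefix='0' (no match yet)
Bit 11: prefix='01' -> emit 'e', reset
Bit 12: prefix='1' (no match yet)
Bit 13: prefix='10' -> emit 'm', reset

Answer: mdjmeem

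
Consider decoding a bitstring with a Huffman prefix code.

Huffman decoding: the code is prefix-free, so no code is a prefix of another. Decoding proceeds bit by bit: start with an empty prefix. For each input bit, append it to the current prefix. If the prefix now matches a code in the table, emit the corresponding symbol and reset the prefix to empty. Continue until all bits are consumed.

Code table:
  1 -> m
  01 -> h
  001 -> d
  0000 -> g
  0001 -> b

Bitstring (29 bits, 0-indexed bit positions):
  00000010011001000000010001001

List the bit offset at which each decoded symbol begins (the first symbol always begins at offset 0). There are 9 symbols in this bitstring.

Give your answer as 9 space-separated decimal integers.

Bit 0: prefix='0' (no match yet)
Bit 1: prefix='00' (no match yet)
Bit 2: prefix='000' (no match yet)
Bit 3: prefix='0000' -> emit 'g', reset
Bit 4: prefix='0' (no match yet)
Bit 5: prefix='00' (no match yet)
Bit 6: prefix='001' -> emit 'd', reset
Bit 7: prefix='0' (no match yet)
Bit 8: prefix='00' (no match yet)
Bit 9: prefix='001' -> emit 'd', reset
Bit 10: prefix='1' -> emit 'm', reset
Bit 11: prefix='0' (no match yet)
Bit 12: prefix='00' (no match yet)
Bit 13: prefix='001' -> emit 'd', reset
Bit 14: prefix='0' (no match yet)
Bit 15: prefix='00' (no match yet)
Bit 16: prefix='000' (no match yet)
Bit 17: prefix='0000' -> emit 'g', reset
Bit 18: prefix='0' (no match yet)
Bit 19: prefix='00' (no match yet)
Bit 20: prefix='000' (no match yet)
Bit 21: prefix='0001' -> emit 'b', reset
Bit 22: prefix='0' (no match yet)
Bit 23: prefix='00' (no match yet)
Bit 24: prefix='000' (no match yet)
Bit 25: prefix='0001' -> emit 'b', reset
Bit 26: prefix='0' (no match yet)
Bit 27: prefix='00' (no match yet)
Bit 28: prefix='001' -> emit 'd', reset

Answer: 0 4 7 10 11 14 18 22 26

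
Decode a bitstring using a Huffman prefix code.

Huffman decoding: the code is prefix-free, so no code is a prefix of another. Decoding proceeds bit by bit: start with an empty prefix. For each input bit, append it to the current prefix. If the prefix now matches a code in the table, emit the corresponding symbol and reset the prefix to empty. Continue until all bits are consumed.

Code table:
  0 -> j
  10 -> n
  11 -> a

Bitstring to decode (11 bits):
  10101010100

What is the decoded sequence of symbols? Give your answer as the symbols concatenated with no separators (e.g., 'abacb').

Bit 0: prefix='1' (no match yet)
Bit 1: prefix='10' -> emit 'n', reset
Bit 2: prefix='1' (no match yet)
Bit 3: prefix='10' -> emit 'n', reset
Bit 4: prefix='1' (no match yet)
Bit 5: prefix='10' -> emit 'n', reset
Bit 6: prefix='1' (no match yet)
Bit 7: prefix='10' -> emit 'n', reset
Bit 8: prefix='1' (no match yet)
Bit 9: prefix='10' -> emit 'n', reset
Bit 10: prefix='0' -> emit 'j', reset

Answer: nnnnnj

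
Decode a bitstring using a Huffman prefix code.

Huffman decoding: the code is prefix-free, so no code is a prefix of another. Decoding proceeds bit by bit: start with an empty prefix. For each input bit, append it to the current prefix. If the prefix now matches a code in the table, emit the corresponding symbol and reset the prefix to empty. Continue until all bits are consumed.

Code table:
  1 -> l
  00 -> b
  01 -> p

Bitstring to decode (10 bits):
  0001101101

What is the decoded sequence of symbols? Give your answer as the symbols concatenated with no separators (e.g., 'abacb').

Bit 0: prefix='0' (no match yet)
Bit 1: prefix='00' -> emit 'b', reset
Bit 2: prefix='0' (no match yet)
Bit 3: prefix='01' -> emit 'p', reset
Bit 4: prefix='1' -> emit 'l', reset
Bit 5: prefix='0' (no match yet)
Bit 6: prefix='01' -> emit 'p', reset
Bit 7: prefix='1' -> emit 'l', reset
Bit 8: prefix='0' (no match yet)
Bit 9: prefix='01' -> emit 'p', reset

Answer: bplplp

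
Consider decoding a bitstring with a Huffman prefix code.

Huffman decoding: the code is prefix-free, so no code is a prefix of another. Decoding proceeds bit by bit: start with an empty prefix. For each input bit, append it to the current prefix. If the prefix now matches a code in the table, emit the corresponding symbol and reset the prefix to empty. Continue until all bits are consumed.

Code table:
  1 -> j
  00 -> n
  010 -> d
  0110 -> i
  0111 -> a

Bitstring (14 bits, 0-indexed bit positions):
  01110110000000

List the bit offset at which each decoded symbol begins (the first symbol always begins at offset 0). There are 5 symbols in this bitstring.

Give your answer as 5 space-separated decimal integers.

Bit 0: prefix='0' (no match yet)
Bit 1: prefix='01' (no match yet)
Bit 2: prefix='011' (no match yet)
Bit 3: prefix='0111' -> emit 'a', reset
Bit 4: prefix='0' (no match yet)
Bit 5: prefix='01' (no match yet)
Bit 6: prefix='011' (no match yet)
Bit 7: prefix='0110' -> emit 'i', reset
Bit 8: prefix='0' (no match yet)
Bit 9: prefix='00' -> emit 'n', reset
Bit 10: prefix='0' (no match yet)
Bit 11: prefix='00' -> emit 'n', reset
Bit 12: prefix='0' (no match yet)
Bit 13: prefix='00' -> emit 'n', reset

Answer: 0 4 8 10 12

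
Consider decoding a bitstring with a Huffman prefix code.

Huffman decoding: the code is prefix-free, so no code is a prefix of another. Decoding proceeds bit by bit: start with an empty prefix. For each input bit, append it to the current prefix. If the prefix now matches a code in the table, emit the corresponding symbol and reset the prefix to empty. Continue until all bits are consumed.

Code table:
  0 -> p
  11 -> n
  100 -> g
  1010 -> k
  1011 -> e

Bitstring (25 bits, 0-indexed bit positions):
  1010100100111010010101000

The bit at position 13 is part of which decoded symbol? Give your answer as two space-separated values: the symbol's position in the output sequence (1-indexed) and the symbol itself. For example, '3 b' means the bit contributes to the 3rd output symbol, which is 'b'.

Answer: 5 k

Derivation:
Bit 0: prefix='1' (no match yet)
Bit 1: prefix='10' (no match yet)
Bit 2: prefix='101' (no match yet)
Bit 3: prefix='1010' -> emit 'k', reset
Bit 4: prefix='1' (no match yet)
Bit 5: prefix='10' (no match yet)
Bit 6: prefix='100' -> emit 'g', reset
Bit 7: prefix='1' (no match yet)
Bit 8: prefix='10' (no match yet)
Bit 9: prefix='100' -> emit 'g', reset
Bit 10: prefix='1' (no match yet)
Bit 11: prefix='11' -> emit 'n', reset
Bit 12: prefix='1' (no match yet)
Bit 13: prefix='10' (no match yet)
Bit 14: prefix='101' (no match yet)
Bit 15: prefix='1010' -> emit 'k', reset
Bit 16: prefix='0' -> emit 'p', reset
Bit 17: prefix='1' (no match yet)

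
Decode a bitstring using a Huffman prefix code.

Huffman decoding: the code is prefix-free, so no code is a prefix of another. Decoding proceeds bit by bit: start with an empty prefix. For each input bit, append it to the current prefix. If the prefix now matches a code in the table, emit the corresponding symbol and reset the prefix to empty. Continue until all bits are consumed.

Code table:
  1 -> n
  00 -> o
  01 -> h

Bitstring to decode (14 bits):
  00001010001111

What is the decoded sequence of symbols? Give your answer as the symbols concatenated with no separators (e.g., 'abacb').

Bit 0: prefix='0' (no match yet)
Bit 1: prefix='00' -> emit 'o', reset
Bit 2: prefix='0' (no match yet)
Bit 3: prefix='00' -> emit 'o', reset
Bit 4: prefix='1' -> emit 'n', reset
Bit 5: prefix='0' (no match yet)
Bit 6: prefix='01' -> emit 'h', reset
Bit 7: prefix='0' (no match yet)
Bit 8: prefix='00' -> emit 'o', reset
Bit 9: prefix='0' (no match yet)
Bit 10: prefix='01' -> emit 'h', reset
Bit 11: prefix='1' -> emit 'n', reset
Bit 12: prefix='1' -> emit 'n', reset
Bit 13: prefix='1' -> emit 'n', reset

Answer: oonhohnnn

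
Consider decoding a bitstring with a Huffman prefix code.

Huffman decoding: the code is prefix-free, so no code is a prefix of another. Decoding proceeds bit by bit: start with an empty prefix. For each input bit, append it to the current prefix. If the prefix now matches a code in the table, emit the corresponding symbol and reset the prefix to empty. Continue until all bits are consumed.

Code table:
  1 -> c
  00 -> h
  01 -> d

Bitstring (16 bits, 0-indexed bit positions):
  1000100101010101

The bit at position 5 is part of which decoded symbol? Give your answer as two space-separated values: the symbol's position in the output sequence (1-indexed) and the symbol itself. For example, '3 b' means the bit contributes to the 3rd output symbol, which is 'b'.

Answer: 4 h

Derivation:
Bit 0: prefix='1' -> emit 'c', reset
Bit 1: prefix='0' (no match yet)
Bit 2: prefix='00' -> emit 'h', reset
Bit 3: prefix='0' (no match yet)
Bit 4: prefix='01' -> emit 'd', reset
Bit 5: prefix='0' (no match yet)
Bit 6: prefix='00' -> emit 'h', reset
Bit 7: prefix='1' -> emit 'c', reset
Bit 8: prefix='0' (no match yet)
Bit 9: prefix='01' -> emit 'd', reset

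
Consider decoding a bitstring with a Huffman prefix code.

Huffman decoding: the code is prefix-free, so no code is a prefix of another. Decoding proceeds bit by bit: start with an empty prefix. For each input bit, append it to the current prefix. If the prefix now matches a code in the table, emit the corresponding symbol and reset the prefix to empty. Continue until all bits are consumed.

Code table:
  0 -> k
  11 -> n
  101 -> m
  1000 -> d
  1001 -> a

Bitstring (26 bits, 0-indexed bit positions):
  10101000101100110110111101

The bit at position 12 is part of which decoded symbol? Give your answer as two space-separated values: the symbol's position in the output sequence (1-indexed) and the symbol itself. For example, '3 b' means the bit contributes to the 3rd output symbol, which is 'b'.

Bit 0: prefix='1' (no match yet)
Bit 1: prefix='10' (no match yet)
Bit 2: prefix='101' -> emit 'm', reset
Bit 3: prefix='0' -> emit 'k', reset
Bit 4: prefix='1' (no match yet)
Bit 5: prefix='10' (no match yet)
Bit 6: prefix='100' (no match yet)
Bit 7: prefix='1000' -> emit 'd', reset
Bit 8: prefix='1' (no match yet)
Bit 9: prefix='10' (no match yet)
Bit 10: prefix='101' -> emit 'm', reset
Bit 11: prefix='1' (no match yet)
Bit 12: prefix='10' (no match yet)
Bit 13: prefix='100' (no match yet)
Bit 14: prefix='1001' -> emit 'a', reset
Bit 15: prefix='1' (no match yet)
Bit 16: prefix='10' (no match yet)

Answer: 5 a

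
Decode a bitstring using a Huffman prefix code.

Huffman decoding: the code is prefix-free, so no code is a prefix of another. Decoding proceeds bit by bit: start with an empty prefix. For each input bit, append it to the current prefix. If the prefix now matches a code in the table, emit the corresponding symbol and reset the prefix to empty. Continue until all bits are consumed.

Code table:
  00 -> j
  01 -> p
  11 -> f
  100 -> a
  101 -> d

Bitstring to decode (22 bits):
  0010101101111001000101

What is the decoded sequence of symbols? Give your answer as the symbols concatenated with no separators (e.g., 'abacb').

Bit 0: prefix='0' (no match yet)
Bit 1: prefix='00' -> emit 'j', reset
Bit 2: prefix='1' (no match yet)
Bit 3: prefix='10' (no match yet)
Bit 4: prefix='101' -> emit 'd', reset
Bit 5: prefix='0' (no match yet)
Bit 6: prefix='01' -> emit 'p', reset
Bit 7: prefix='1' (no match yet)
Bit 8: prefix='10' (no match yet)
Bit 9: prefix='101' -> emit 'd', reset
Bit 10: prefix='1' (no match yet)
Bit 11: prefix='11' -> emit 'f', reset
Bit 12: prefix='1' (no match yet)
Bit 13: prefix='10' (no match yet)
Bit 14: prefix='100' -> emit 'a', reset
Bit 15: prefix='1' (no match yet)
Bit 16: prefix='10' (no match yet)
Bit 17: prefix='100' -> emit 'a', reset
Bit 18: prefix='0' (no match yet)
Bit 19: prefix='01' -> emit 'p', reset
Bit 20: prefix='0' (no match yet)
Bit 21: prefix='01' -> emit 'p', reset

Answer: jdpdfaapp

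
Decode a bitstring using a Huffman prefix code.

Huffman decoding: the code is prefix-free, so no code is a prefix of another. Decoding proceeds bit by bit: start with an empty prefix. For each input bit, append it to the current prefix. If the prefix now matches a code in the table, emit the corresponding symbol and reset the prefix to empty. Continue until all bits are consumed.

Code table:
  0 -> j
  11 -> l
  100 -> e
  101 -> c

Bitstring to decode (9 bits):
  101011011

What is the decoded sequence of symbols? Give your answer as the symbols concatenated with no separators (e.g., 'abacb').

Bit 0: prefix='1' (no match yet)
Bit 1: prefix='10' (no match yet)
Bit 2: prefix='101' -> emit 'c', reset
Bit 3: prefix='0' -> emit 'j', reset
Bit 4: prefix='1' (no match yet)
Bit 5: prefix='11' -> emit 'l', reset
Bit 6: prefix='0' -> emit 'j', reset
Bit 7: prefix='1' (no match yet)
Bit 8: prefix='11' -> emit 'l', reset

Answer: cjljl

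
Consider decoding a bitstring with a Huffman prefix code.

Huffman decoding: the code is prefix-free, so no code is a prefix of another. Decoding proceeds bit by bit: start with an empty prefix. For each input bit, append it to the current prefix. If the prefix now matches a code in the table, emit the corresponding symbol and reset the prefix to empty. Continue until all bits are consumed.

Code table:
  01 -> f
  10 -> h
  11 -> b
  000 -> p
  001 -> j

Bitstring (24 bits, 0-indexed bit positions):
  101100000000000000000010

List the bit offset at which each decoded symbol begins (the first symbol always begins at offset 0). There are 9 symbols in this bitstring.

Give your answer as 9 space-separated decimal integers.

Bit 0: prefix='1' (no match yet)
Bit 1: prefix='10' -> emit 'h', reset
Bit 2: prefix='1' (no match yet)
Bit 3: prefix='11' -> emit 'b', reset
Bit 4: prefix='0' (no match yet)
Bit 5: prefix='00' (no match yet)
Bit 6: prefix='000' -> emit 'p', reset
Bit 7: prefix='0' (no match yet)
Bit 8: prefix='00' (no match yet)
Bit 9: prefix='000' -> emit 'p', reset
Bit 10: prefix='0' (no match yet)
Bit 11: prefix='00' (no match yet)
Bit 12: prefix='000' -> emit 'p', reset
Bit 13: prefix='0' (no match yet)
Bit 14: prefix='00' (no match yet)
Bit 15: prefix='000' -> emit 'p', reset
Bit 16: prefix='0' (no match yet)
Bit 17: prefix='00' (no match yet)
Bit 18: prefix='000' -> emit 'p', reset
Bit 19: prefix='0' (no match yet)
Bit 20: prefix='00' (no match yet)
Bit 21: prefix='000' -> emit 'p', reset
Bit 22: prefix='1' (no match yet)
Bit 23: prefix='10' -> emit 'h', reset

Answer: 0 2 4 7 10 13 16 19 22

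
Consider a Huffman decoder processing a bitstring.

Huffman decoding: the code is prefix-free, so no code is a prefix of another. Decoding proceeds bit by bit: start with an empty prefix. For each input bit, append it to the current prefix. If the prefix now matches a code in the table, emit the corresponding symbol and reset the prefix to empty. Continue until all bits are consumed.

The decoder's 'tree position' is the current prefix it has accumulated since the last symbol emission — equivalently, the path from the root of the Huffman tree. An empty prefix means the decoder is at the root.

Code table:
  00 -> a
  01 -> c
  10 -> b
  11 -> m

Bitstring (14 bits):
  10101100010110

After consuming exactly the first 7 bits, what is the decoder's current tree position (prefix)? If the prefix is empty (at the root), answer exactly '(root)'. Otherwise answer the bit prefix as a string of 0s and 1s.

Bit 0: prefix='1' (no match yet)
Bit 1: prefix='10' -> emit 'b', reset
Bit 2: prefix='1' (no match yet)
Bit 3: prefix='10' -> emit 'b', reset
Bit 4: prefix='1' (no match yet)
Bit 5: prefix='11' -> emit 'm', reset
Bit 6: prefix='0' (no match yet)

Answer: 0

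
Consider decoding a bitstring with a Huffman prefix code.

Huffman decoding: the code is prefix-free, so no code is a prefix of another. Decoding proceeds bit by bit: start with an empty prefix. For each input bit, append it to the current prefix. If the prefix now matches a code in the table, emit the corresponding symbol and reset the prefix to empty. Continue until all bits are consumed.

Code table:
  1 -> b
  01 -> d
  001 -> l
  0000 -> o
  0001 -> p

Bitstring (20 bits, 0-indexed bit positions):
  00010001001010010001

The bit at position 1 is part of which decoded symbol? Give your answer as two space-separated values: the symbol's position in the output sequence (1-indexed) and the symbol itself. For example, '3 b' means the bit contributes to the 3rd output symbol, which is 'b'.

Bit 0: prefix='0' (no match yet)
Bit 1: prefix='00' (no match yet)
Bit 2: prefix='000' (no match yet)
Bit 3: prefix='0001' -> emit 'p', reset
Bit 4: prefix='0' (no match yet)
Bit 5: prefix='00' (no match yet)

Answer: 1 p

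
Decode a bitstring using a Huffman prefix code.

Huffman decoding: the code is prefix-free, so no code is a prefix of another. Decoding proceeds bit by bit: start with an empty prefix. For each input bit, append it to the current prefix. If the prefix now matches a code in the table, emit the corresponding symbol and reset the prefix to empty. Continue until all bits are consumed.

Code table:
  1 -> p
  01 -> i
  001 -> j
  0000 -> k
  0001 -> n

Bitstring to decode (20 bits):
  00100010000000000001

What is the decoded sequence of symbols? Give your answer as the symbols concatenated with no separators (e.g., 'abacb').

Bit 0: prefix='0' (no match yet)
Bit 1: prefix='00' (no match yet)
Bit 2: prefix='001' -> emit 'j', reset
Bit 3: prefix='0' (no match yet)
Bit 4: prefix='00' (no match yet)
Bit 5: prefix='000' (no match yet)
Bit 6: prefix='0001' -> emit 'n', reset
Bit 7: prefix='0' (no match yet)
Bit 8: prefix='00' (no match yet)
Bit 9: prefix='000' (no match yet)
Bit 10: prefix='0000' -> emit 'k', reset
Bit 11: prefix='0' (no match yet)
Bit 12: prefix='00' (no match yet)
Bit 13: prefix='000' (no match yet)
Bit 14: prefix='0000' -> emit 'k', reset
Bit 15: prefix='0' (no match yet)
Bit 16: prefix='00' (no match yet)
Bit 17: prefix='000' (no match yet)
Bit 18: prefix='0000' -> emit 'k', reset
Bit 19: prefix='1' -> emit 'p', reset

Answer: jnkkkp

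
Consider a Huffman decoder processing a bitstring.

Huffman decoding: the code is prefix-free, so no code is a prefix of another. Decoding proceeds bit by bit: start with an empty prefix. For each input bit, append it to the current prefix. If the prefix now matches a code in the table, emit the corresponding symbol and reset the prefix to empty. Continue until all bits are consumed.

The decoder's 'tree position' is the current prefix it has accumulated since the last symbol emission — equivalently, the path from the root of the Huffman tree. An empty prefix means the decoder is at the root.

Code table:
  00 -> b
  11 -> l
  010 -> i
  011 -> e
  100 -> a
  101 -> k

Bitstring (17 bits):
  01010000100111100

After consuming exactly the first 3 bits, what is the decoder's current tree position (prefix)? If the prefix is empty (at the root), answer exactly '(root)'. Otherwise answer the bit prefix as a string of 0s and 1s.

Bit 0: prefix='0' (no match yet)
Bit 1: prefix='01' (no match yet)
Bit 2: prefix='010' -> emit 'i', reset

Answer: (root)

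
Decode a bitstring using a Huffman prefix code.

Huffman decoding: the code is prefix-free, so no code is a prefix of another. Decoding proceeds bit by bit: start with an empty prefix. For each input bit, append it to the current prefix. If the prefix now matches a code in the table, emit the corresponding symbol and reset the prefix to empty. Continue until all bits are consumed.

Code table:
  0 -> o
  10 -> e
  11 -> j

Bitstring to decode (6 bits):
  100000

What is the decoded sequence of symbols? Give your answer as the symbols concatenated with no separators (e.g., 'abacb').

Bit 0: prefix='1' (no match yet)
Bit 1: prefix='10' -> emit 'e', reset
Bit 2: prefix='0' -> emit 'o', reset
Bit 3: prefix='0' -> emit 'o', reset
Bit 4: prefix='0' -> emit 'o', reset
Bit 5: prefix='0' -> emit 'o', reset

Answer: eoooo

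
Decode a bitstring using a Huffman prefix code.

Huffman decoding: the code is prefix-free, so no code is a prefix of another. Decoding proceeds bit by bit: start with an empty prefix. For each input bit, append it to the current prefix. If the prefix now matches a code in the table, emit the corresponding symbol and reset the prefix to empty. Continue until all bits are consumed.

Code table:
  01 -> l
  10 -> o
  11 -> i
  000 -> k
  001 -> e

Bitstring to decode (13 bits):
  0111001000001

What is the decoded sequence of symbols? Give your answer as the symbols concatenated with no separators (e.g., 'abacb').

Answer: lieke

Derivation:
Bit 0: prefix='0' (no match yet)
Bit 1: prefix='01' -> emit 'l', reset
Bit 2: prefix='1' (no match yet)
Bit 3: prefix='11' -> emit 'i', reset
Bit 4: prefix='0' (no match yet)
Bit 5: prefix='00' (no match yet)
Bit 6: prefix='001' -> emit 'e', reset
Bit 7: prefix='0' (no match yet)
Bit 8: prefix='00' (no match yet)
Bit 9: prefix='000' -> emit 'k', reset
Bit 10: prefix='0' (no match yet)
Bit 11: prefix='00' (no match yet)
Bit 12: prefix='001' -> emit 'e', reset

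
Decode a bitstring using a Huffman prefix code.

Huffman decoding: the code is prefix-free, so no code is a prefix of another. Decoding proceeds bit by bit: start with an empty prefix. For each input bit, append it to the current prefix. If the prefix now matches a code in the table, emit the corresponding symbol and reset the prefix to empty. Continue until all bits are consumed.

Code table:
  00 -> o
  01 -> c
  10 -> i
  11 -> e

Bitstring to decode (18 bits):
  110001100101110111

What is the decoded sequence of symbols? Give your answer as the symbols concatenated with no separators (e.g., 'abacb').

Bit 0: prefix='1' (no match yet)
Bit 1: prefix='11' -> emit 'e', reset
Bit 2: prefix='0' (no match yet)
Bit 3: prefix='00' -> emit 'o', reset
Bit 4: prefix='0' (no match yet)
Bit 5: prefix='01' -> emit 'c', reset
Bit 6: prefix='1' (no match yet)
Bit 7: prefix='10' -> emit 'i', reset
Bit 8: prefix='0' (no match yet)
Bit 9: prefix='01' -> emit 'c', reset
Bit 10: prefix='0' (no match yet)
Bit 11: prefix='01' -> emit 'c', reset
Bit 12: prefix='1' (no match yet)
Bit 13: prefix='11' -> emit 'e', reset
Bit 14: prefix='0' (no match yet)
Bit 15: prefix='01' -> emit 'c', reset
Bit 16: prefix='1' (no match yet)
Bit 17: prefix='11' -> emit 'e', reset

Answer: eociccece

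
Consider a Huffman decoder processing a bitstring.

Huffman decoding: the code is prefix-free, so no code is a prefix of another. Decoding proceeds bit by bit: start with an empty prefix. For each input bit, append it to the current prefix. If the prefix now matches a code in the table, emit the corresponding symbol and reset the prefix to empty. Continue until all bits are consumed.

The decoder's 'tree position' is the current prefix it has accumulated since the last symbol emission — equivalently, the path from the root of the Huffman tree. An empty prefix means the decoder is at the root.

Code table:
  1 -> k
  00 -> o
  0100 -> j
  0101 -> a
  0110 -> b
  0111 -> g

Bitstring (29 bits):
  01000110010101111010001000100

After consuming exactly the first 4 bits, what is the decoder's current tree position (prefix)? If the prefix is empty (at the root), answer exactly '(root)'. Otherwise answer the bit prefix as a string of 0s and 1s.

Bit 0: prefix='0' (no match yet)
Bit 1: prefix='01' (no match yet)
Bit 2: prefix='010' (no match yet)
Bit 3: prefix='0100' -> emit 'j', reset

Answer: (root)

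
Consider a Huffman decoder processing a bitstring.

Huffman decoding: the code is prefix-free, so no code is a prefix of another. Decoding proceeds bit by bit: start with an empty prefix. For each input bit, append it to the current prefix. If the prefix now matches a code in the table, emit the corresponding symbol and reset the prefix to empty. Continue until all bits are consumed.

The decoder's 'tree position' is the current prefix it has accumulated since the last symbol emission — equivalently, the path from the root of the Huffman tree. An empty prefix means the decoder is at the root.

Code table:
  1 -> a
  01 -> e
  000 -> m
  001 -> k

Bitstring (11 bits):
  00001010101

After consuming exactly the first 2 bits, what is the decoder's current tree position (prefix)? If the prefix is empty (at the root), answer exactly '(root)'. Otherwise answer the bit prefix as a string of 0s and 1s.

Bit 0: prefix='0' (no match yet)
Bit 1: prefix='00' (no match yet)

Answer: 00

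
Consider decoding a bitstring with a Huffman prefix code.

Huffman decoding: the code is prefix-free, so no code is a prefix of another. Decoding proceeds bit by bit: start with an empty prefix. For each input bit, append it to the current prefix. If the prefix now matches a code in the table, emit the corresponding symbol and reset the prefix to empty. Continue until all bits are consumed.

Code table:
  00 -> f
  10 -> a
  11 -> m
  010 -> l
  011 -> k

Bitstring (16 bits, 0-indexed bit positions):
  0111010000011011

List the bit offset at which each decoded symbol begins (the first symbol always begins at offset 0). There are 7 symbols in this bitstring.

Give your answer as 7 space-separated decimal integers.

Answer: 0 3 5 7 9 11 13

Derivation:
Bit 0: prefix='0' (no match yet)
Bit 1: prefix='01' (no match yet)
Bit 2: prefix='011' -> emit 'k', reset
Bit 3: prefix='1' (no match yet)
Bit 4: prefix='10' -> emit 'a', reset
Bit 5: prefix='1' (no match yet)
Bit 6: prefix='10' -> emit 'a', reset
Bit 7: prefix='0' (no match yet)
Bit 8: prefix='00' -> emit 'f', reset
Bit 9: prefix='0' (no match yet)
Bit 10: prefix='00' -> emit 'f', reset
Bit 11: prefix='1' (no match yet)
Bit 12: prefix='11' -> emit 'm', reset
Bit 13: prefix='0' (no match yet)
Bit 14: prefix='01' (no match yet)
Bit 15: prefix='011' -> emit 'k', reset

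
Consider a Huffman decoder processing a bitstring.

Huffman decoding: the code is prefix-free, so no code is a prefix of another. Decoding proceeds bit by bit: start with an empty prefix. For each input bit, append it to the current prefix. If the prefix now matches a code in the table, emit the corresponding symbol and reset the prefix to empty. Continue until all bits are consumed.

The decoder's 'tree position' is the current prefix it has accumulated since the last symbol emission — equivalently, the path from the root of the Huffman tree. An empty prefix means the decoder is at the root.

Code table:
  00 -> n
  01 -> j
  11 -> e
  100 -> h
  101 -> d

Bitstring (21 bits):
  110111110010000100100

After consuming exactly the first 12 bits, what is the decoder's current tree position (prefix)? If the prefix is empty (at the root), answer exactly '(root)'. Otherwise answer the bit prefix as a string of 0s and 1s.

Bit 0: prefix='1' (no match yet)
Bit 1: prefix='11' -> emit 'e', reset
Bit 2: prefix='0' (no match yet)
Bit 3: prefix='01' -> emit 'j', reset
Bit 4: prefix='1' (no match yet)
Bit 5: prefix='11' -> emit 'e', reset
Bit 6: prefix='1' (no match yet)
Bit 7: prefix='11' -> emit 'e', reset
Bit 8: prefix='0' (no match yet)
Bit 9: prefix='00' -> emit 'n', reset
Bit 10: prefix='1' (no match yet)
Bit 11: prefix='10' (no match yet)

Answer: 10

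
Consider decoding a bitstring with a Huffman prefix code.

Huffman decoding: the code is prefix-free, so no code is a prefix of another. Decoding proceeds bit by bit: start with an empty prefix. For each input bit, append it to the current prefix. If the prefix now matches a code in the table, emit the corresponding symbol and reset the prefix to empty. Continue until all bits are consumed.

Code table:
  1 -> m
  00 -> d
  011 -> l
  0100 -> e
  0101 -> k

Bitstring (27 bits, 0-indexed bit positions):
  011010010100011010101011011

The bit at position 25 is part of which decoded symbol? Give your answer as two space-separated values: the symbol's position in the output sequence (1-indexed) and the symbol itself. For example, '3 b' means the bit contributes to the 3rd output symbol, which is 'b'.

Bit 0: prefix='0' (no match yet)
Bit 1: prefix='01' (no match yet)
Bit 2: prefix='011' -> emit 'l', reset
Bit 3: prefix='0' (no match yet)
Bit 4: prefix='01' (no match yet)
Bit 5: prefix='010' (no match yet)
Bit 6: prefix='0100' -> emit 'e', reset
Bit 7: prefix='1' -> emit 'm', reset
Bit 8: prefix='0' (no match yet)
Bit 9: prefix='01' (no match yet)
Bit 10: prefix='010' (no match yet)
Bit 11: prefix='0100' -> emit 'e', reset
Bit 12: prefix='0' (no match yet)
Bit 13: prefix='01' (no match yet)
Bit 14: prefix='011' -> emit 'l', reset
Bit 15: prefix='0' (no match yet)
Bit 16: prefix='01' (no match yet)
Bit 17: prefix='010' (no match yet)
Bit 18: prefix='0101' -> emit 'k', reset
Bit 19: prefix='0' (no match yet)
Bit 20: prefix='01' (no match yet)
Bit 21: prefix='010' (no match yet)
Bit 22: prefix='0101' -> emit 'k', reset
Bit 23: prefix='1' -> emit 'm', reset
Bit 24: prefix='0' (no match yet)
Bit 25: prefix='01' (no match yet)
Bit 26: prefix='011' -> emit 'l', reset

Answer: 9 l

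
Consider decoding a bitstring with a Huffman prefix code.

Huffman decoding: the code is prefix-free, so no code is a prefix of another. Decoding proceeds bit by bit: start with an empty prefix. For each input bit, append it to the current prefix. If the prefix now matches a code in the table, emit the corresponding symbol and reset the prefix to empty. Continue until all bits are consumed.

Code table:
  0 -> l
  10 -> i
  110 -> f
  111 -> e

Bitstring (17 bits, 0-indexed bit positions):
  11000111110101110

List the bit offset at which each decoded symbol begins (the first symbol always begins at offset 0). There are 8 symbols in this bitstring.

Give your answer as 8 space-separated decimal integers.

Answer: 0 3 4 5 8 11 13 16

Derivation:
Bit 0: prefix='1' (no match yet)
Bit 1: prefix='11' (no match yet)
Bit 2: prefix='110' -> emit 'f', reset
Bit 3: prefix='0' -> emit 'l', reset
Bit 4: prefix='0' -> emit 'l', reset
Bit 5: prefix='1' (no match yet)
Bit 6: prefix='11' (no match yet)
Bit 7: prefix='111' -> emit 'e', reset
Bit 8: prefix='1' (no match yet)
Bit 9: prefix='11' (no match yet)
Bit 10: prefix='110' -> emit 'f', reset
Bit 11: prefix='1' (no match yet)
Bit 12: prefix='10' -> emit 'i', reset
Bit 13: prefix='1' (no match yet)
Bit 14: prefix='11' (no match yet)
Bit 15: prefix='111' -> emit 'e', reset
Bit 16: prefix='0' -> emit 'l', reset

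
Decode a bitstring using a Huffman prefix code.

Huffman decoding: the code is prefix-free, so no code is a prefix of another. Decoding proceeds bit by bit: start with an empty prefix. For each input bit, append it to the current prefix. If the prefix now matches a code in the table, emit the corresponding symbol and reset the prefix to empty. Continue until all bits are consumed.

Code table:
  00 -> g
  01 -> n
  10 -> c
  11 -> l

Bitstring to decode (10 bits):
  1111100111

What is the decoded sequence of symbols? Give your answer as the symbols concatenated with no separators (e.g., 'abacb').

Answer: llcnl

Derivation:
Bit 0: prefix='1' (no match yet)
Bit 1: prefix='11' -> emit 'l', reset
Bit 2: prefix='1' (no match yet)
Bit 3: prefix='11' -> emit 'l', reset
Bit 4: prefix='1' (no match yet)
Bit 5: prefix='10' -> emit 'c', reset
Bit 6: prefix='0' (no match yet)
Bit 7: prefix='01' -> emit 'n', reset
Bit 8: prefix='1' (no match yet)
Bit 9: prefix='11' -> emit 'l', reset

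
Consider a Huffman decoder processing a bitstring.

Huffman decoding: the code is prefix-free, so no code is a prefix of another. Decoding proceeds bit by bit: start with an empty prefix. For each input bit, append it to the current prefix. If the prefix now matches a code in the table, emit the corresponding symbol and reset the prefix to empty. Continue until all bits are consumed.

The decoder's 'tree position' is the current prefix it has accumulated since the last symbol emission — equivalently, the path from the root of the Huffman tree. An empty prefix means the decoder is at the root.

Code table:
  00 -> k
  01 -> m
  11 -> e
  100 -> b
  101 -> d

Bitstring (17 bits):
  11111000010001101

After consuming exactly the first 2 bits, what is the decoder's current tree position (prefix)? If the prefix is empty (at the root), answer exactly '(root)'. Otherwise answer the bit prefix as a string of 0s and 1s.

Bit 0: prefix='1' (no match yet)
Bit 1: prefix='11' -> emit 'e', reset

Answer: (root)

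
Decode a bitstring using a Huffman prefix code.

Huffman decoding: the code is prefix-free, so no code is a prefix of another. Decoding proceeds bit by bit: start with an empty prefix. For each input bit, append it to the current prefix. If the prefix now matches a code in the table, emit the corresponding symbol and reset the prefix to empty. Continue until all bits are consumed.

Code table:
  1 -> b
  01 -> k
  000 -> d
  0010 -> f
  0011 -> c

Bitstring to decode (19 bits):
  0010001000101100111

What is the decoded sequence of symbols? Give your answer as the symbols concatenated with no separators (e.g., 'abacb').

Answer: fffbbcb

Derivation:
Bit 0: prefix='0' (no match yet)
Bit 1: prefix='00' (no match yet)
Bit 2: prefix='001' (no match yet)
Bit 3: prefix='0010' -> emit 'f', reset
Bit 4: prefix='0' (no match yet)
Bit 5: prefix='00' (no match yet)
Bit 6: prefix='001' (no match yet)
Bit 7: prefix='0010' -> emit 'f', reset
Bit 8: prefix='0' (no match yet)
Bit 9: prefix='00' (no match yet)
Bit 10: prefix='001' (no match yet)
Bit 11: prefix='0010' -> emit 'f', reset
Bit 12: prefix='1' -> emit 'b', reset
Bit 13: prefix='1' -> emit 'b', reset
Bit 14: prefix='0' (no match yet)
Bit 15: prefix='00' (no match yet)
Bit 16: prefix='001' (no match yet)
Bit 17: prefix='0011' -> emit 'c', reset
Bit 18: prefix='1' -> emit 'b', reset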